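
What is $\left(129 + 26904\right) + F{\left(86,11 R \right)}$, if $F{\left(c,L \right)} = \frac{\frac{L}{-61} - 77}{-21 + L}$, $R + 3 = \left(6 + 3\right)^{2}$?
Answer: $\frac{1380218326}{51057} \approx 27033.0$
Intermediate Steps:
$R = 78$ ($R = -3 + \left(6 + 3\right)^{2} = -3 + 9^{2} = -3 + 81 = 78$)
$F{\left(c,L \right)} = \frac{-77 - \frac{L}{61}}{-21 + L}$ ($F{\left(c,L \right)} = \frac{L \left(- \frac{1}{61}\right) - 77}{-21 + L} = \frac{- \frac{L}{61} - 77}{-21 + L} = \frac{-77 - \frac{L}{61}}{-21 + L}$)
$\left(129 + 26904\right) + F{\left(86,11 R \right)} = \left(129 + 26904\right) + \frac{-4697 - 11 \cdot 78}{61 \left(-21 + 11 \cdot 78\right)} = 27033 + \frac{-4697 - 858}{61 \left(-21 + 858\right)} = 27033 + \frac{-4697 - 858}{61 \cdot 837} = 27033 + \frac{1}{61} \cdot \frac{1}{837} \left(-5555\right) = 27033 - \frac{5555}{51057} = \frac{1380218326}{51057}$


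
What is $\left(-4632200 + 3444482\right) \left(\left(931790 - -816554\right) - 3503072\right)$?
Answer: $2084122030704$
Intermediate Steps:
$\left(-4632200 + 3444482\right) \left(\left(931790 - -816554\right) - 3503072\right) = - 1187718 \left(\left(931790 + 816554\right) - 3503072\right) = - 1187718 \left(1748344 - 3503072\right) = \left(-1187718\right) \left(-1754728\right) = 2084122030704$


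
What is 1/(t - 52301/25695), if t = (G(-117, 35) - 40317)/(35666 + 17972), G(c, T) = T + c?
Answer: -1378228410/3843373343 ≈ -0.35860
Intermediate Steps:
t = -40399/53638 (t = ((35 - 117) - 40317)/(35666 + 17972) = (-82 - 40317)/53638 = -40399*1/53638 = -40399/53638 ≈ -0.75318)
1/(t - 52301/25695) = 1/(-40399/53638 - 52301/25695) = 1/(-3843373343/1378228410) = -1378228410/3843373343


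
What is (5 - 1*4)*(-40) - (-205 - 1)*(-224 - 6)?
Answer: -47420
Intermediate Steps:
(5 - 1*4)*(-40) - (-205 - 1)*(-224 - 6) = (5 - 4)*(-40) - (-206)*(-230) = 1*(-40) - 1*47380 = -40 - 47380 = -47420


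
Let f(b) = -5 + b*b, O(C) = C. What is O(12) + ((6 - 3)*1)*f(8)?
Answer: 189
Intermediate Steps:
f(b) = -5 + b²
O(12) + ((6 - 3)*1)*f(8) = 12 + ((6 - 3)*1)*(-5 + 8²) = 12 + (3*1)*(-5 + 64) = 12 + 3*59 = 12 + 177 = 189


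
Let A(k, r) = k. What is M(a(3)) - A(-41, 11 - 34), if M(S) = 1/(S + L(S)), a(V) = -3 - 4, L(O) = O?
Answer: 573/14 ≈ 40.929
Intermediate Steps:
a(V) = -7
M(S) = 1/(2*S) (M(S) = 1/(S + S) = 1/(2*S))
M(a(3)) - A(-41, 11 - 34) = (½)/(-7) - 1*(-41) = (½)*(-⅐) + 41 = -1/14 + 41 = 573/14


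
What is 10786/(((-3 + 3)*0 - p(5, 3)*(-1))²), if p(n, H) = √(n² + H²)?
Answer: 5393/17 ≈ 317.24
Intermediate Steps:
p(n, H) = √(H² + n²)
10786/(((-3 + 3)*0 - p(5, 3)*(-1))²) = 10786/(((-3 + 3)*0 - √(3² + 5²)*(-1))²) = 10786/((0*0 - √(9 + 25)*(-1))²) = 10786/((0 - √34*(-1))²) = 10786/((0 + √34)²) = 10786/((√34)²) = 10786/34 = 10786*(1/34) = 5393/17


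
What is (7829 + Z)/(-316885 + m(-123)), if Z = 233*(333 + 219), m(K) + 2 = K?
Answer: -27289/63402 ≈ -0.43041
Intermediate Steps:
m(K) = -2 + K
Z = 128616 (Z = 233*552 = 128616)
(7829 + Z)/(-316885 + m(-123)) = (7829 + 128616)/(-316885 + (-2 - 123)) = 136445/(-316885 - 125) = 136445/(-317010) = 136445*(-1/317010) = -27289/63402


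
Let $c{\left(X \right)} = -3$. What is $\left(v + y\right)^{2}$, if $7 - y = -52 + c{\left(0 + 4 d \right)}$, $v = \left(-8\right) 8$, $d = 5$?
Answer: $4$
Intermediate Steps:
$v = -64$
$y = 62$ ($y = 7 - \left(-52 - 3\right) = 7 - -55 = 7 + 55 = 62$)
$\left(v + y\right)^{2} = \left(-64 + 62\right)^{2} = \left(-2\right)^{2} = 4$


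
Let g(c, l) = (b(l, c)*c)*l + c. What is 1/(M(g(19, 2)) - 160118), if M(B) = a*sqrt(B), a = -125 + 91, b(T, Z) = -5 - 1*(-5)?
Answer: -80059/12818875980 + 17*sqrt(19)/12818875980 ≈ -6.2396e-6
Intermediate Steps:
b(T, Z) = 0 (b(T, Z) = -5 + 5 = 0)
g(c, l) = c (g(c, l) = (0*c)*l + c = 0*l + c = 0 + c = c)
a = -34
M(B) = -34*sqrt(B)
1/(M(g(19, 2)) - 160118) = 1/(-34*sqrt(19) - 160118) = 1/(-160118 - 34*sqrt(19))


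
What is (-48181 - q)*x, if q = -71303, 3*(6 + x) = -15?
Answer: -254342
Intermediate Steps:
x = -11 (x = -6 + (⅓)*(-15) = -6 - 5 = -11)
(-48181 - q)*x = (-48181 - 1*(-71303))*(-11) = (-48181 + 71303)*(-11) = 23122*(-11) = -254342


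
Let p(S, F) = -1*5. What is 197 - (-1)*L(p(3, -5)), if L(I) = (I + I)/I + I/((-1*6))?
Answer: 1199/6 ≈ 199.83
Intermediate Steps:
p(S, F) = -5
L(I) = 2 - I/6 (L(I) = (2*I)/I + I/(-6) = 2 + I*(-⅙) = 2 - I/6)
197 - (-1)*L(p(3, -5)) = 197 - (-1)*(2 - ⅙*(-5)) = 197 - (-1)*(2 + ⅚) = 197 - (-1)*17/6 = 197 - 1*(-17/6) = 197 + 17/6 = 1199/6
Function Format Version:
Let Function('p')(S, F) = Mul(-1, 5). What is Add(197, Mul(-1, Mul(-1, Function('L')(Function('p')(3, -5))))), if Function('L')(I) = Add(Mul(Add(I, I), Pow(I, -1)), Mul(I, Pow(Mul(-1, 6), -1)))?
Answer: Rational(1199, 6) ≈ 199.83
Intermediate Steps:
Function('p')(S, F) = -5
Function('L')(I) = Add(2, Mul(Rational(-1, 6), I)) (Function('L')(I) = Add(Mul(Mul(2, I), Pow(I, -1)), Mul(I, Pow(-6, -1))) = Add(2, Mul(I, Rational(-1, 6))) = Add(2, Mul(Rational(-1, 6), I)))
Add(197, Mul(-1, Mul(-1, Function('L')(Function('p')(3, -5))))) = Add(197, Mul(-1, Mul(-1, Add(2, Mul(Rational(-1, 6), -5))))) = Add(197, Mul(-1, Mul(-1, Add(2, Rational(5, 6))))) = Add(197, Mul(-1, Mul(-1, Rational(17, 6)))) = Add(197, Mul(-1, Rational(-17, 6))) = Add(197, Rational(17, 6)) = Rational(1199, 6)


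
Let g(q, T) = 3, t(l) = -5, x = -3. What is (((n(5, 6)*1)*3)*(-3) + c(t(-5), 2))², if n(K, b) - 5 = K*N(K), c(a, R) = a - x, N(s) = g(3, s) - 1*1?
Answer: 18769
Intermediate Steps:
N(s) = 2 (N(s) = 3 - 1*1 = 3 - 1 = 2)
c(a, R) = 3 + a (c(a, R) = a - 1*(-3) = a + 3 = 3 + a)
n(K, b) = 5 + 2*K (n(K, b) = 5 + K*2 = 5 + 2*K)
(((n(5, 6)*1)*3)*(-3) + c(t(-5), 2))² = ((((5 + 2*5)*1)*3)*(-3) + (3 - 5))² = ((((5 + 10)*1)*3)*(-3) - 2)² = (((15*1)*3)*(-3) - 2)² = ((15*3)*(-3) - 2)² = (45*(-3) - 2)² = (-135 - 2)² = (-137)² = 18769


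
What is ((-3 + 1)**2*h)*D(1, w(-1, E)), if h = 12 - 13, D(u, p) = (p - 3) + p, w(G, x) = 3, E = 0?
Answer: -12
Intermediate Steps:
D(u, p) = -3 + 2*p (D(u, p) = (-3 + p) + p = -3 + 2*p)
h = -1
((-3 + 1)**2*h)*D(1, w(-1, E)) = ((-3 + 1)**2*(-1))*(-3 + 2*3) = ((-2)**2*(-1))*(-3 + 6) = (4*(-1))*3 = -4*3 = -12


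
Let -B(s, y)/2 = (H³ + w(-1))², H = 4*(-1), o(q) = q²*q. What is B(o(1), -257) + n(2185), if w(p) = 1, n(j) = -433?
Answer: -8371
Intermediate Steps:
o(q) = q³
H = -4
B(s, y) = -7938 (B(s, y) = -2*((-4)³ + 1)² = -2*(-64 + 1)² = -2*(-63)² = -2*3969 = -7938)
B(o(1), -257) + n(2185) = -7938 - 433 = -8371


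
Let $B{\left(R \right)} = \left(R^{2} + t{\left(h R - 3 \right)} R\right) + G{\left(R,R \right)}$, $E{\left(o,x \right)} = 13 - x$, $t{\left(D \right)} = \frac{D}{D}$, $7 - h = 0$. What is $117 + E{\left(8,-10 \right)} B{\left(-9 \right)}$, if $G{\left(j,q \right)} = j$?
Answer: $1566$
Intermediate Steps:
$h = 7$ ($h = 7 - 0 = 7 + 0 = 7$)
$t{\left(D \right)} = 1$
$B{\left(R \right)} = R^{2} + 2 R$ ($B{\left(R \right)} = \left(R^{2} + 1 R\right) + R = \left(R^{2} + R\right) + R = \left(R + R^{2}\right) + R = R^{2} + 2 R$)
$117 + E{\left(8,-10 \right)} B{\left(-9 \right)} = 117 + \left(13 - -10\right) \left(- 9 \left(2 - 9\right)\right) = 117 + \left(13 + 10\right) \left(\left(-9\right) \left(-7\right)\right) = 117 + 23 \cdot 63 = 117 + 1449 = 1566$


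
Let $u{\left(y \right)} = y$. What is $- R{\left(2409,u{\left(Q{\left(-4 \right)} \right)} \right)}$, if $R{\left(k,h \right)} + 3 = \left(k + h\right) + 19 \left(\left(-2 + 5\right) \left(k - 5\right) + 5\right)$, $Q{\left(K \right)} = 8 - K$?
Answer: $-139541$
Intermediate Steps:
$R{\left(k,h \right)} = -193 + h + 58 k$ ($R{\left(k,h \right)} = -3 + \left(\left(k + h\right) + 19 \left(\left(-2 + 5\right) \left(k - 5\right) + 5\right)\right) = -3 + \left(\left(h + k\right) + 19 \left(3 \left(-5 + k\right) + 5\right)\right) = -3 + \left(\left(h + k\right) + 19 \left(\left(-15 + 3 k\right) + 5\right)\right) = -3 + \left(\left(h + k\right) + 19 \left(-10 + 3 k\right)\right) = -3 + \left(\left(h + k\right) + \left(-190 + 57 k\right)\right) = -3 + \left(-190 + h + 58 k\right) = -193 + h + 58 k$)
$- R{\left(2409,u{\left(Q{\left(-4 \right)} \right)} \right)} = - (-193 + \left(8 - -4\right) + 58 \cdot 2409) = - (-193 + \left(8 + 4\right) + 139722) = - (-193 + 12 + 139722) = \left(-1\right) 139541 = -139541$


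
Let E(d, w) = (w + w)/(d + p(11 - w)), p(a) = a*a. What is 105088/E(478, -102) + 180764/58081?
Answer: -20213641492940/2962131 ≈ -6.8240e+6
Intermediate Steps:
p(a) = a²
E(d, w) = 2*w/(d + (11 - w)²) (E(d, w) = (w + w)/(d + (11 - w)²) = (2*w)/(d + (11 - w)²) = 2*w/(d + (11 - w)²))
105088/E(478, -102) + 180764/58081 = 105088/((2*(-102)/(478 + (-11 - 102)²))) + 180764/58081 = 105088/((2*(-102)/(478 + (-113)²))) + 180764*(1/58081) = 105088/((2*(-102)/(478 + 12769))) + 180764/58081 = 105088/((2*(-102)/13247)) + 180764/58081 = 105088/((2*(-102)*(1/13247))) + 180764/58081 = 105088/(-204/13247) + 180764/58081 = 105088*(-13247/204) + 180764/58081 = -348025184/51 + 180764/58081 = -20213641492940/2962131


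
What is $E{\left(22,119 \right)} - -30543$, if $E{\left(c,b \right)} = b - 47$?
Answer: $30615$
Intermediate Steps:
$E{\left(c,b \right)} = -47 + b$
$E{\left(22,119 \right)} - -30543 = \left(-47 + 119\right) - -30543 = 72 + 30543 = 30615$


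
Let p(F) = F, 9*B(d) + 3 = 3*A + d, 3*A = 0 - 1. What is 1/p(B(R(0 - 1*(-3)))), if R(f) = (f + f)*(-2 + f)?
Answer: 9/2 ≈ 4.5000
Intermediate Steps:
R(f) = 2*f*(-2 + f) (R(f) = (2*f)*(-2 + f) = 2*f*(-2 + f))
A = -⅓ (A = (0 - 1)/3 = (⅓)*(-1) = -⅓ ≈ -0.33333)
B(d) = -4/9 + d/9 (B(d) = -⅓ + (3*(-⅓) + d)/9 = -⅓ + (-1 + d)/9 = -⅓ + (-⅑ + d/9) = -4/9 + d/9)
1/p(B(R(0 - 1*(-3)))) = 1/(-4/9 + (2*(0 - 1*(-3))*(-2 + (0 - 1*(-3))))/9) = 1/(-4/9 + (2*(0 + 3)*(-2 + (0 + 3)))/9) = 1/(-4/9 + (2*3*(-2 + 3))/9) = 1/(-4/9 + (2*3*1)/9) = 1/(-4/9 + (⅑)*6) = 1/(-4/9 + ⅔) = 1/(2/9) = 9/2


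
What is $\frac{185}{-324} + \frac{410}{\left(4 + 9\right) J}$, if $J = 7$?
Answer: $\frac{116005}{29484} \approx 3.9345$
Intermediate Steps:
$\frac{185}{-324} + \frac{410}{\left(4 + 9\right) J} = \frac{185}{-324} + \frac{410}{\left(4 + 9\right) 7} = 185 \left(- \frac{1}{324}\right) + \frac{410}{13 \cdot 7} = - \frac{185}{324} + \frac{410}{91} = \frac{116005}{29484}$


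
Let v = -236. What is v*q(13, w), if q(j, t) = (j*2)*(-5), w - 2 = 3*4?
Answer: 30680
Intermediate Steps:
w = 14 (w = 2 + 3*4 = 2 + 12 = 14)
q(j, t) = -10*j (q(j, t) = (2*j)*(-5) = -10*j)
v*q(13, w) = -(-2360)*13 = -236*(-130) = 30680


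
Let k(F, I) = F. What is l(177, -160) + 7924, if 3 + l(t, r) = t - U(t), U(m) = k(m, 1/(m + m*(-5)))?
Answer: 7921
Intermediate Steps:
U(m) = m
l(t, r) = -3 (l(t, r) = -3 + (t - t) = -3 + 0 = -3)
l(177, -160) + 7924 = -3 + 7924 = 7921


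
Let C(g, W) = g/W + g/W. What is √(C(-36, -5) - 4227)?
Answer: I*√105315/5 ≈ 64.905*I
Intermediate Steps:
C(g, W) = 2*g/W
√(C(-36, -5) - 4227) = √(2*(-36)/(-5) - 4227) = √(2*(-36)*(-⅕) - 4227) = √(72/5 - 4227) = √(-21063/5) = I*√105315/5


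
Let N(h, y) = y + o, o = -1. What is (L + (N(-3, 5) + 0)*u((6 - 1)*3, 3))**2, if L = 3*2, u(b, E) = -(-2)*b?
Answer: 15876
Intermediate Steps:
N(h, y) = -1 + y (N(h, y) = y - 1 = -1 + y)
u(b, E) = 2*b
L = 6
(L + (N(-3, 5) + 0)*u((6 - 1)*3, 3))**2 = (6 + ((-1 + 5) + 0)*(2*((6 - 1)*3)))**2 = (6 + (4 + 0)*(2*(5*3)))**2 = (6 + 4*(2*15))**2 = (6 + 4*30)**2 = (6 + 120)**2 = 126**2 = 15876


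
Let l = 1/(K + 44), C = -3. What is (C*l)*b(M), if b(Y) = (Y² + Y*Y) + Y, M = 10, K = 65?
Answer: -630/109 ≈ -5.7798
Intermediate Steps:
b(Y) = Y + 2*Y² (b(Y) = (Y² + Y²) + Y = 2*Y² + Y = Y + 2*Y²)
l = 1/109 (l = 1/(65 + 44) = 1/109 ≈ 0.0091743)
(C*l)*b(M) = (-3*1/109)*(10*(1 + 2*10)) = -30*(1 + 20)/109 = -30*21/109 = -3/109*210 = -630/109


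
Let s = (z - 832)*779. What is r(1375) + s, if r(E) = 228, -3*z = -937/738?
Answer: -34968797/54 ≈ -6.4757e+5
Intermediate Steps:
z = 937/2214 (z = -(-937)/(3*738) = -⅓*(-937/738) = 937/2214 ≈ 0.42322)
s = -34981109/54 (s = (937/2214 - 832)*779 = -1841111/2214*779 = -34981109/54 ≈ -6.4780e+5)
r(1375) + s = 228 - 34981109/54 = -34968797/54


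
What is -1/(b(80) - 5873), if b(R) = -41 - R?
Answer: 1/5994 ≈ 0.00016683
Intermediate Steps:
-1/(b(80) - 5873) = -1/((-41 - 1*80) - 5873) = -1/((-41 - 80) - 5873) = -1/(-121 - 5873) = -1/(-5994) = -1*(-1/5994) = 1/5994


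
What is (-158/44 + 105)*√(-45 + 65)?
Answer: 2231*√5/11 ≈ 453.52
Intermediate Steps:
(-158/44 + 105)*√(-45 + 65) = (-158*1/44 + 105)*√20 = (-79/22 + 105)*(2*√5) = 2231*(2*√5)/22 = 2231*√5/11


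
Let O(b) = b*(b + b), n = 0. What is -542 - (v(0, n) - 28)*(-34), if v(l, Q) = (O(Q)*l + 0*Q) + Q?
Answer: -1494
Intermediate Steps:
O(b) = 2*b² (O(b) = b*(2*b) = 2*b²)
v(l, Q) = Q + 2*l*Q² (v(l, Q) = ((2*Q²)*l + 0*Q) + Q = (2*l*Q² + 0) + Q = 2*l*Q² + Q = Q + 2*l*Q²)
-542 - (v(0, n) - 28)*(-34) = -542 - (0*(1 + 2*0*0) - 28)*(-34) = -542 - (0*(1 + 0) - 28)*(-34) = -542 - (0*1 - 28)*(-34) = -542 - (0 - 28)*(-34) = -542 - (-28)*(-34) = -542 - 1*952 = -542 - 952 = -1494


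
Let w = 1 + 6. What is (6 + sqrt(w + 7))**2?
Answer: (6 + sqrt(14))**2 ≈ 94.900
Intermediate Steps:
w = 7
(6 + sqrt(w + 7))**2 = (6 + sqrt(7 + 7))**2 = (6 + sqrt(14))**2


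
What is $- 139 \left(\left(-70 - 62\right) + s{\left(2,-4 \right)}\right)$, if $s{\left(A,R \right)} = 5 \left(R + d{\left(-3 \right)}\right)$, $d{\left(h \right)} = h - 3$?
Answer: $25298$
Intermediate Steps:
$d{\left(h \right)} = -3 + h$
$s{\left(A,R \right)} = -30 + 5 R$ ($s{\left(A,R \right)} = 5 \left(R - 6\right) = 5 \left(-6 + R\right) = -30 + 5 R$)
$- 139 \left(\left(-70 - 62\right) + s{\left(2,-4 \right)}\right) = - 139 \left(\left(-70 - 62\right) + \left(-30 + 5 \left(-4\right)\right)\right) = - 139 \left(\left(-70 - 62\right) - 50\right) = - 139 \left(-132 - 50\right) = \left(-139\right) \left(-182\right) = 25298$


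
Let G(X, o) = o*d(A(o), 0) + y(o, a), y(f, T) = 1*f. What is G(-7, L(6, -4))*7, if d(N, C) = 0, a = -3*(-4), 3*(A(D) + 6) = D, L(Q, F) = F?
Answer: -28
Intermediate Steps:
A(D) = -6 + D/3
a = 12
y(f, T) = f
G(X, o) = o (G(X, o) = o*0 + o = 0 + o = o)
G(-7, L(6, -4))*7 = -4*7 = -28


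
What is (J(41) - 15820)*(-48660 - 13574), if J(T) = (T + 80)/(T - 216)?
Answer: 172302359314/175 ≈ 9.8459e+8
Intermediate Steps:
J(T) = (80 + T)/(-216 + T)
(J(41) - 15820)*(-48660 - 13574) = ((80 + 41)/(-216 + 41) - 15820)*(-48660 - 13574) = (121/(-175) - 15820)*(-62234) = (-1/175*121 - 15820)*(-62234) = (-121/175 - 15820)*(-62234) = -2768621/175*(-62234) = 172302359314/175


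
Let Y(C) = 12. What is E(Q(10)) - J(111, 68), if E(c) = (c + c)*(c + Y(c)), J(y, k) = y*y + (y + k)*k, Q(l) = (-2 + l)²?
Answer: -14765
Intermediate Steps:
J(y, k) = y² + k*(k + y) (J(y, k) = y² + (k + y)*k = y² + k*(k + y))
E(c) = 2*c*(12 + c) (E(c) = (c + c)*(c + 12) = (2*c)*(12 + c) = 2*c*(12 + c))
E(Q(10)) - J(111, 68) = 2*(-2 + 10)²*(12 + (-2 + 10)²) - (68² + 111² + 68*111) = 2*8²*(12 + 8²) - (4624 + 12321 + 7548) = 2*64*(12 + 64) - 1*24493 = 2*64*76 - 24493 = 9728 - 24493 = -14765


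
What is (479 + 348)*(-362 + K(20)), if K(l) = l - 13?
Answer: -293585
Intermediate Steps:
K(l) = -13 + l
(479 + 348)*(-362 + K(20)) = (479 + 348)*(-362 + (-13 + 20)) = 827*(-362 + 7) = 827*(-355) = -293585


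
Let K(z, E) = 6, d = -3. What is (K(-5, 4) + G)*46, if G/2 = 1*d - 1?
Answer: -92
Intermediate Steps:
G = -8 (G = 2*(1*(-3) - 1) = 2*(-3 - 1) = 2*(-4) = -8)
(K(-5, 4) + G)*46 = (6 - 8)*46 = -2*46 = -92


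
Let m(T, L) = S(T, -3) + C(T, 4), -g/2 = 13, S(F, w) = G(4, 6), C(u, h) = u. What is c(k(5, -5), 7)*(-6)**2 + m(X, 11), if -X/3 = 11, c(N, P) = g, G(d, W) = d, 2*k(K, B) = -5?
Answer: -965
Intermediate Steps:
k(K, B) = -5/2 (k(K, B) = (1/2)*(-5) = -5/2)
S(F, w) = 4
g = -26 (g = -2*13 = -26)
c(N, P) = -26
X = -33 (X = -3*11 = -33)
m(T, L) = 4 + T
c(k(5, -5), 7)*(-6)**2 + m(X, 11) = -26*(-6)**2 + (4 - 33) = -26*36 - 29 = -936 - 29 = -965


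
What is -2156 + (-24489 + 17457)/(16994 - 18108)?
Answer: -1197376/557 ≈ -2149.7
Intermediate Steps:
-2156 + (-24489 + 17457)/(16994 - 18108) = -2156 - 7032/(-1114) = -2156 - 7032*(-1/1114) = -2156 + 3516/557 = -1197376/557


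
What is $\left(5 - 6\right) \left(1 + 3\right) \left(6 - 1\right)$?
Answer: $-20$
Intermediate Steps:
$\left(5 - 6\right) \left(1 + 3\right) \left(6 - 1\right) = \left(-1\right) 4 \cdot 5 = \left(-4\right) 5 = -20$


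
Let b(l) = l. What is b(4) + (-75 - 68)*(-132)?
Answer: 18880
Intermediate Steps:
b(4) + (-75 - 68)*(-132) = 4 + (-75 - 68)*(-132) = 4 - 143*(-132) = 4 + 18876 = 18880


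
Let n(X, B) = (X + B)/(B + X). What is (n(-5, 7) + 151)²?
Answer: 23104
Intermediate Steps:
n(X, B) = 1 (n(X, B) = (B + X)/(B + X) = 1)
(n(-5, 7) + 151)² = (1 + 151)² = 152² = 23104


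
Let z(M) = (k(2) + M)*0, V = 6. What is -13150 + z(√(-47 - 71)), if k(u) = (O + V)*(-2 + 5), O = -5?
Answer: -13150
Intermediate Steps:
k(u) = 3 (k(u) = (-5 + 6)*(-2 + 5) = 1*3 = 3)
z(M) = 0 (z(M) = (3 + M)*0 = 0)
-13150 + z(√(-47 - 71)) = -13150 + 0 = -13150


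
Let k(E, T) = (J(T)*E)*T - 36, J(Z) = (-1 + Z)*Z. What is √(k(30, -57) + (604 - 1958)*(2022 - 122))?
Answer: 2*I*√2056474 ≈ 2868.1*I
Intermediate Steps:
J(Z) = Z*(-1 + Z)
k(E, T) = -36 + E*T²*(-1 + T) (k(E, T) = ((T*(-1 + T))*E)*T - 36 = (E*T*(-1 + T))*T - 36 = E*T²*(-1 + T) - 36 = -36 + E*T²*(-1 + T))
√(k(30, -57) + (604 - 1958)*(2022 - 122)) = √((-36 + 30*(-57)²*(-1 - 57)) + (604 - 1958)*(2022 - 122)) = √((-36 + 30*3249*(-58)) - 1354*1900) = √((-36 - 5653260) - 2572600) = √(-5653296 - 2572600) = √(-8225896) = 2*I*√2056474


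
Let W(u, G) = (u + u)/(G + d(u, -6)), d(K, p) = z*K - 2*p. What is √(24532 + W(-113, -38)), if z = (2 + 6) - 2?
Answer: √189978294/88 ≈ 156.63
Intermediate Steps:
z = 6 (z = 8 - 2 = 6)
d(K, p) = -2*p + 6*K (d(K, p) = 6*K - 2*p = -2*p + 6*K)
W(u, G) = 2*u/(12 + G + 6*u) (W(u, G) = (u + u)/(G + (-2*(-6) + 6*u)) = (2*u)/(G + (12 + 6*u)) = (2*u)/(12 + G + 6*u) = 2*u/(12 + G + 6*u))
√(24532 + W(-113, -38)) = √(24532 + 2*(-113)/(12 - 38 + 6*(-113))) = √(24532 + 2*(-113)/(12 - 38 - 678)) = √(24532 + 2*(-113)/(-704)) = √(24532 + 2*(-113)*(-1/704)) = √(24532 + 113/352) = √(8635377/352) = √189978294/88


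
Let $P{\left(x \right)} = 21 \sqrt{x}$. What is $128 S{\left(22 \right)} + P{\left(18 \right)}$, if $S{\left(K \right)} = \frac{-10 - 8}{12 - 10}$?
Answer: $-1152 + 63 \sqrt{2} \approx -1062.9$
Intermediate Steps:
$S{\left(K \right)} = -9$ ($S{\left(K \right)} = - \frac{18}{2} = \left(-18\right) \frac{1}{2} = -9$)
$128 S{\left(22 \right)} + P{\left(18 \right)} = 128 \left(-9\right) + 21 \sqrt{18} = -1152 + 21 \cdot 3 \sqrt{2} = -1152 + 63 \sqrt{2}$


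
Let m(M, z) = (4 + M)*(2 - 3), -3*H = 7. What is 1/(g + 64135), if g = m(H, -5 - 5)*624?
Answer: 1/63095 ≈ 1.5849e-5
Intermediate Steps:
H = -7/3 (H = -⅓*7 = -7/3 ≈ -2.3333)
m(M, z) = -4 - M (m(M, z) = (4 + M)*(-1) = -4 - M)
g = -1040 (g = (-4 - 1*(-7/3))*624 = (-4 + 7/3)*624 = -5/3*624 = -1040)
1/(g + 64135) = 1/(-1040 + 64135) = 1/63095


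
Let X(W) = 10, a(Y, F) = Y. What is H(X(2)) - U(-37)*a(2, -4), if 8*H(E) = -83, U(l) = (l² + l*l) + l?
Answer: -43299/8 ≈ -5412.4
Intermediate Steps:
U(l) = l + 2*l² (U(l) = (l² + l²) + l = 2*l² + l = l + 2*l²)
H(E) = -83/8 (H(E) = (⅛)*(-83) = -83/8)
H(X(2)) - U(-37)*a(2, -4) = -83/8 - (-37*(1 + 2*(-37)))*2 = -83/8 - (-37*(1 - 74))*2 = -83/8 - (-37*(-73))*2 = -83/8 - 2701*2 = -83/8 - 1*5402 = -83/8 - 5402 = -43299/8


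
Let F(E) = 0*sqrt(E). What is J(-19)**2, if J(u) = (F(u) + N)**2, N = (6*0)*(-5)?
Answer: 0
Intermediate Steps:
N = 0 (N = 0*(-5) = 0)
F(E) = 0
J(u) = 0 (J(u) = (0 + 0)**2 = 0**2 = 0)
J(-19)**2 = 0**2 = 0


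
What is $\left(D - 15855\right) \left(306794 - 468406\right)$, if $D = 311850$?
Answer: $-47836343940$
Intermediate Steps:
$\left(D - 15855\right) \left(306794 - 468406\right) = \left(311850 - 15855\right) \left(306794 - 468406\right) = 295995 \left(-161612\right) = -47836343940$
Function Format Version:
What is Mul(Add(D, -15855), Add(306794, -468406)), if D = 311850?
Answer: -47836343940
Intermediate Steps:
Mul(Add(D, -15855), Add(306794, -468406)) = Mul(Add(311850, -15855), Add(306794, -468406)) = Mul(295995, -161612) = -47836343940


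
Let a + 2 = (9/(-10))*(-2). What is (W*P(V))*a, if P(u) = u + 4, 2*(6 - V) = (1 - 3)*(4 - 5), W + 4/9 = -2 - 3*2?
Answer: 76/5 ≈ 15.200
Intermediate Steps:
W = -76/9 (W = -4/9 + (-2 - 3*2) = -4/9 + (-2 - 6) = -4/9 - 8 = -76/9 ≈ -8.4444)
V = 5 (V = 6 - (1 - 3)*(4 - 5)/2 = 6 - (-1)*(-1) = 6 - 1/2*2 = 6 - 1 = 5)
a = -1/5 (a = -2 + (9/(-10))*(-2) = -2 + (9*(-1/10))*(-2) = -2 - 9/10*(-2) = -2 + 9/5 = -1/5 ≈ -0.20000)
P(u) = 4 + u
(W*P(V))*a = -76*(4 + 5)/9*(-1/5) = -76/9*9*(-1/5) = -76*(-1/5) = 76/5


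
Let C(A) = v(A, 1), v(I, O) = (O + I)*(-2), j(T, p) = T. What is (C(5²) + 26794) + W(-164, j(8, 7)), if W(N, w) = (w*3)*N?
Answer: 22806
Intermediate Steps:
v(I, O) = -2*I - 2*O (v(I, O) = (I + O)*(-2) = -2*I - 2*O)
W(N, w) = 3*N*w (W(N, w) = (3*w)*N = 3*N*w)
C(A) = -2 - 2*A (C(A) = -2*A - 2*1 = -2*A - 2 = -2 - 2*A)
(C(5²) + 26794) + W(-164, j(8, 7)) = ((-2 - 2*5²) + 26794) + 3*(-164)*8 = ((-2 - 2*25) + 26794) - 3936 = ((-2 - 50) + 26794) - 3936 = (-52 + 26794) - 3936 = 26742 - 3936 = 22806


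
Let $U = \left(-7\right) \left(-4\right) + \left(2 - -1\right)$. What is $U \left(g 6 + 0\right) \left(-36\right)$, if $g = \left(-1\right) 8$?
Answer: $53568$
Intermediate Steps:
$g = -8$
$U = 31$ ($U = 28 + \left(2 + 1\right) = 28 + 3 = 31$)
$U \left(g 6 + 0\right) \left(-36\right) = 31 \left(\left(-8\right) 6 + 0\right) \left(-36\right) = 31 \left(-48 + 0\right) \left(-36\right) = 31 \left(-48\right) \left(-36\right) = \left(-1488\right) \left(-36\right) = 53568$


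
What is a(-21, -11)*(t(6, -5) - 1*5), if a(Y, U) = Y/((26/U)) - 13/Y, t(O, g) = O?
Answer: 5189/546 ≈ 9.5037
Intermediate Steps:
a(Y, U) = -13/Y + U*Y/26 (a(Y, U) = Y*(U/26) - 13/Y = U*Y/26 - 13/Y = -13/Y + U*Y/26)
a(-21, -11)*(t(6, -5) - 1*5) = (-13/(-21) + (1/26)*(-11)*(-21))*(6 - 1*5) = (-13*(-1/21) + 231/26)*(6 - 5) = (13/21 + 231/26)*1 = (5189/546)*1 = 5189/546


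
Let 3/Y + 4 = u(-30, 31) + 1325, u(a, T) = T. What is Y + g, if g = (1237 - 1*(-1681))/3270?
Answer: 1977473/2210520 ≈ 0.89457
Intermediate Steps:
Y = 3/1352 (Y = 3/(-4 + (31 + 1325)) = 3/(-4 + 1356) = 3/1352 ≈ 0.0022189)
g = 1459/1635 (g = (1237 + 1681)*(1/3270) = 2918*(1/3270) = 1459/1635 ≈ 0.89235)
Y + g = 3/1352 + 1459/1635 = 1977473/2210520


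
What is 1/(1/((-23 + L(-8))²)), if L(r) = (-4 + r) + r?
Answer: 1849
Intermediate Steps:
L(r) = -4 + 2*r
1/(1/((-23 + L(-8))²)) = 1/(1/((-23 + (-4 + 2*(-8)))²)) = 1/(1/((-23 + (-4 - 16))²)) = 1/(1/((-23 - 20)²)) = 1/(1/((-43)²)) = 1/(1/1849) = 1849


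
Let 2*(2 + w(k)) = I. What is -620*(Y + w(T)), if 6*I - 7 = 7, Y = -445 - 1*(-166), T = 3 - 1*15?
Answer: 520490/3 ≈ 1.7350e+5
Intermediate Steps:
T = -12 (T = 3 - 15 = -12)
Y = -279 (Y = -445 + 166 = -279)
I = 7/3 (I = 7/6 + (⅙)*7 = 7/6 + 7/6 = 7/3 ≈ 2.3333)
w(k) = -⅚ (w(k) = -2 + (½)*(7/3) = -2 + 7/6 = -⅚)
-620*(Y + w(T)) = -620*(-279 - ⅚) = -620*(-1679/6) = 520490/3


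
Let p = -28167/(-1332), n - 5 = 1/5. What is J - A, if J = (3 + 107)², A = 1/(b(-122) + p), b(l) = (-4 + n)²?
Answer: 3033567800/250709 ≈ 12100.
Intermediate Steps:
n = 26/5 (n = 5 + 1/5 = 5 + ⅕ = 26/5 ≈ 5.2000)
b(l) = 36/25 (b(l) = (-4 + 26/5)² = (6/5)² = 36/25)
p = 9389/444 (p = -28167*(-1/1332) = 9389/444 ≈ 21.146)
A = 11100/250709 (A = 1/(36/25 + 9389/444) = 1/(250709/11100) = 11100/250709 ≈ 0.044274)
J = 12100 (J = 110² = 12100)
J - A = 12100 - 1*11100/250709 = 12100 - 11100/250709 = 3033567800/250709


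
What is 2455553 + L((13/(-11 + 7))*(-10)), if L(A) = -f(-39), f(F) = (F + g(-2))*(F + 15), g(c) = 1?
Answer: 2454641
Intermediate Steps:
f(F) = (1 + F)*(15 + F) (f(F) = (F + 1)*(F + 15) = (1 + F)*(15 + F))
L(A) = -912 (L(A) = -(15 + (-39)² + 16*(-39)) = -(15 + 1521 - 624) = -1*912 = -912)
2455553 + L((13/(-11 + 7))*(-10)) = 2455553 - 912 = 2454641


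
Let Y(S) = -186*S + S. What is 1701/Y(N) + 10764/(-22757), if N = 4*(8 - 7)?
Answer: -46675017/16840180 ≈ -2.7716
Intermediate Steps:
N = 4 (N = 4*1 = 4)
Y(S) = -185*S
1701/Y(N) + 10764/(-22757) = 1701/((-185*4)) + 10764/(-22757) = 1701/(-740) + 10764*(-1/22757) = 1701*(-1/740) - 10764/22757 = -1701/740 - 10764/22757 = -46675017/16840180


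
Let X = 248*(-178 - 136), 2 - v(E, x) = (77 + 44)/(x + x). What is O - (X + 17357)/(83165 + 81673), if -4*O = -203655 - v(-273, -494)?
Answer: 16583913357943/325719888 ≈ 50915.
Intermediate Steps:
v(E, x) = 2 - 121/(2*x) (v(E, x) = 2 - (77 + 44)/(x + x) = 2 - 121/(2*x))
X = -77872 (X = 248*(-314) = -77872)
O = 201213237/3952 (O = -(-203655 - (2 - 121/2/(-494)))/4 = -(-203655 - (2 - 121/2*(-1/494)))/4 = -(-203655 - (2 + 121/988))/4 = -(-203655 - 1*2097/988)/4 = -(-203655 - 2097/988)/4 = -1/4*(-201213237/988) = 201213237/3952 ≈ 50914.)
O - (X + 17357)/(83165 + 81673) = 201213237/3952 - (-77872 + 17357)/(83165 + 81673) = 201213237/3952 - (-60515)/164838 = 201213237/3952 - 1*(-60515/164838) = 201213237/3952 + 60515/164838 = 16583913357943/325719888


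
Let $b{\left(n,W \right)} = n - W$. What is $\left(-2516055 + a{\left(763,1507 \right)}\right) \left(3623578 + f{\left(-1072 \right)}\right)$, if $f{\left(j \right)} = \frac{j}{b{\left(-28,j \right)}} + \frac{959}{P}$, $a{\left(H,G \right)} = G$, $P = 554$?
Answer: $- \frac{658745869803392566}{72297} \approx -9.1117 \cdot 10^{12}$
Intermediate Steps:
$f{\left(j \right)} = \frac{959}{554} + \frac{j}{-28 - j}$ ($f{\left(j \right)} = \frac{j}{-28 - j} + \frac{959}{554} = \frac{959}{554} + \frac{j}{-28 - j}$)
$\left(-2516055 + a{\left(763,1507 \right)}\right) \left(3623578 + f{\left(-1072 \right)}\right) = \left(-2516055 + 1507\right) \left(3623578 + \frac{26852 + 405 \left(-1072\right)}{554 \left(28 - 1072\right)}\right) = - 2514548 \left(3623578 + \frac{26852 - 434160}{554 \left(-1044\right)}\right) = - 2514548 \left(3623578 + \frac{1}{554} \left(- \frac{1}{1044}\right) \left(-407308\right)\right) = - 2514548 \left(3623578 + \frac{101827}{144594}\right) = \left(-2514548\right) \frac{523947739159}{144594} = - \frac{658745869803392566}{72297}$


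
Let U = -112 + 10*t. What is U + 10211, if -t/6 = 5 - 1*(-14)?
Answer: 8959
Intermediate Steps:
t = -114 (t = -6*(5 - 1*(-14)) = -6*(5 + 14) = -6*19 = -114)
U = -1252 (U = -112 + 10*(-114) = -112 - 1140 = -1252)
U + 10211 = -1252 + 10211 = 8959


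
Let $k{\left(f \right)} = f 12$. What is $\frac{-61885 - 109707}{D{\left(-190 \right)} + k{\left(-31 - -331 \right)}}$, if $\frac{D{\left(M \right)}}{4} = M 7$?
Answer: $\frac{21449}{215} \approx 99.763$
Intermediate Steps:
$k{\left(f \right)} = 12 f$
$D{\left(M \right)} = 28 M$ ($D{\left(M \right)} = 4 M 7 = 4 \cdot 7 M = 28 M$)
$\frac{-61885 - 109707}{D{\left(-190 \right)} + k{\left(-31 - -331 \right)}} = \frac{-61885 - 109707}{28 \left(-190\right) + 12 \left(-31 - -331\right)} = \frac{-61885 - 109707}{-5320 + 12 \left(-31 + 331\right)} = - \frac{171592}{-5320 + 12 \cdot 300} = - \frac{171592}{-5320 + 3600} = - \frac{171592}{-1720} = \left(-171592\right) \left(- \frac{1}{1720}\right) = \frac{21449}{215}$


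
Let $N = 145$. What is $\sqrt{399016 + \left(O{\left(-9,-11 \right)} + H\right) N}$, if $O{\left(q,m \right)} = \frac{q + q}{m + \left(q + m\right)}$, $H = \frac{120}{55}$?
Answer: $\frac{\sqrt{46444556686}}{341} \approx 631.99$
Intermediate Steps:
$H = \frac{24}{11}$ ($H = 120 \cdot \frac{1}{55} = \frac{24}{11} \approx 2.1818$)
$O{\left(q,m \right)} = \frac{2 q}{q + 2 m}$ ($O{\left(q,m \right)} = \frac{2 q}{m + \left(m + q\right)} = \frac{2 q}{q + 2 m}$)
$\sqrt{399016 + \left(O{\left(-9,-11 \right)} + H\right) N} = \sqrt{399016 + \left(2 \left(-9\right) \frac{1}{-9 + 2 \left(-11\right)} + \frac{24}{11}\right) 145} = \sqrt{399016 + \left(2 \left(-9\right) \frac{1}{-9 - 22} + \frac{24}{11}\right) 145} = \sqrt{399016 + \left(2 \left(-9\right) \frac{1}{-31} + \frac{24}{11}\right) 145} = \sqrt{399016 + \left(2 \left(-9\right) \left(- \frac{1}{31}\right) + \frac{24}{11}\right) 145} = \sqrt{399016 + \left(\frac{18}{31} + \frac{24}{11}\right) 145} = \sqrt{399016 + \frac{942}{341} \cdot 145} = \sqrt{399016 + \frac{136590}{341}} = \sqrt{\frac{136201046}{341}} = \frac{\sqrt{46444556686}}{341}$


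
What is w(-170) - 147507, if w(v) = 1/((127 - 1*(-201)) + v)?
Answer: -23306105/158 ≈ -1.4751e+5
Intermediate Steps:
w(v) = 1/(328 + v) (w(v) = 1/((127 + 201) + v) = 1/(328 + v))
w(-170) - 147507 = 1/(328 - 170) - 147507 = 1/158 - 147507 = -23306105/158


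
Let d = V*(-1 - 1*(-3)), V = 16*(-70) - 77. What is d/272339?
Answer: -2394/272339 ≈ -0.0087905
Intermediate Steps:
V = -1197 (V = -1120 - 77 = -1197)
d = -2394 (d = -1197*(-1 - 1*(-3)) = -1197*(-1 + 3) = -1197*2 = -2394)
d/272339 = -2394/272339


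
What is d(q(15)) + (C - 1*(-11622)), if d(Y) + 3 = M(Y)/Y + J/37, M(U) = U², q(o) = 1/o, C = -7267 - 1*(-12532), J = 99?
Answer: 9372142/555 ≈ 16887.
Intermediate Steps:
C = 5265 (C = -7267 + 12532 = 5265)
d(Y) = -12/37 + Y (d(Y) = -3 + (Y²/Y + 99/37) = -3 + (Y + 99*(1/37)) = -3 + (Y + 99/37) = -3 + (99/37 + Y) = -12/37 + Y)
d(q(15)) + (C - 1*(-11622)) = (-12/37 + 1/15) + (5265 - 1*(-11622)) = (-12/37 + 1/15) + (5265 + 11622) = -143/555 + 16887 = 9372142/555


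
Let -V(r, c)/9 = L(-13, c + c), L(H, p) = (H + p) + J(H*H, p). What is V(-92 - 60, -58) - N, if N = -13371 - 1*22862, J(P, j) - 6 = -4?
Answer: 37376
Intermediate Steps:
J(P, j) = 2 (J(P, j) = 6 - 4 = 2)
N = -36233 (N = -13371 - 22862 = -36233)
L(H, p) = 2 + H + p (L(H, p) = (H + p) + 2 = 2 + H + p)
V(r, c) = 99 - 18*c (V(r, c) = -9*(2 - 13 + (c + c)) = -9*(2 - 13 + 2*c) = -9*(-11 + 2*c) = 99 - 18*c)
V(-92 - 60, -58) - N = (99 - 18*(-58)) - 1*(-36233) = (99 + 1044) + 36233 = 1143 + 36233 = 37376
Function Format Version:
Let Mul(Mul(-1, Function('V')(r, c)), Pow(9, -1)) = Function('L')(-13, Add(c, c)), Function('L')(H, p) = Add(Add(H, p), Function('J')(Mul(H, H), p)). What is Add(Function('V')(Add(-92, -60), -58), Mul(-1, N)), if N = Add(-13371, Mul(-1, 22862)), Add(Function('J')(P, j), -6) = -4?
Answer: 37376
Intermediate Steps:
Function('J')(P, j) = 2 (Function('J')(P, j) = Add(6, -4) = 2)
N = -36233 (N = Add(-13371, -22862) = -36233)
Function('L')(H, p) = Add(2, H, p) (Function('L')(H, p) = Add(Add(H, p), 2) = Add(2, H, p))
Function('V')(r, c) = Add(99, Mul(-18, c)) (Function('V')(r, c) = Mul(-9, Add(2, -13, Add(c, c))) = Mul(-9, Add(2, -13, Mul(2, c))) = Mul(-9, Add(-11, Mul(2, c))) = Add(99, Mul(-18, c)))
Add(Function('V')(Add(-92, -60), -58), Mul(-1, N)) = Add(Add(99, Mul(-18, -58)), Mul(-1, -36233)) = Add(Add(99, 1044), 36233) = Add(1143, 36233) = 37376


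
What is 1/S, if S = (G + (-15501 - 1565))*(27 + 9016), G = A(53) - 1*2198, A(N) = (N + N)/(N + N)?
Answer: -1/174195309 ≈ -5.7407e-9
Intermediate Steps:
A(N) = 1 (A(N) = (2*N)/((2*N)) = (2*N)*(1/(2*N)) = 1)
G = -2197 (G = 1 - 1*2198 = 1 - 2198 = -2197)
S = -174195309 (S = (-2197 + (-15501 - 1565))*(27 + 9016) = (-2197 - 17066)*9043 = -19263*9043 = -174195309)
1/S = 1/(-174195309) = -1/174195309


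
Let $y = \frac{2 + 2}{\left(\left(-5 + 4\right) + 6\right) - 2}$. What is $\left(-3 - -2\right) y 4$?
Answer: $- \frac{16}{3} \approx -5.3333$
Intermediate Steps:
$y = \frac{4}{3}$ ($y = \frac{4}{\left(-1 + 6\right) - 2} = \frac{4}{5 - 2} = \frac{4}{3} \approx 1.3333$)
$\left(-3 - -2\right) y 4 = \left(-3 - -2\right) \frac{4}{3} \cdot 4 = \left(-3 + 2\right) \frac{4}{3} \cdot 4 = \left(-1\right) \frac{4}{3} \cdot 4 = \left(- \frac{4}{3}\right) 4 = - \frac{16}{3}$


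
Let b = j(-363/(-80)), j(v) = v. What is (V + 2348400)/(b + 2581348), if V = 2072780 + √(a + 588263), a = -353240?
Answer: 353694400/206508203 + 80*√235023/206508203 ≈ 1.7129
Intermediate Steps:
b = 363/80 (b = -363/(-80) = -363*(-1/80) = 363/80 ≈ 4.5375)
V = 2072780 + √235023 (V = 2072780 + √(-353240 + 588263) = 2072780 + √235023 ≈ 2.0733e+6)
(V + 2348400)/(b + 2581348) = ((2072780 + √235023) + 2348400)/(363/80 + 2581348) = (4421180 + √235023)/(206508203/80) = (4421180 + √235023)*(80/206508203) = 353694400/206508203 + 80*√235023/206508203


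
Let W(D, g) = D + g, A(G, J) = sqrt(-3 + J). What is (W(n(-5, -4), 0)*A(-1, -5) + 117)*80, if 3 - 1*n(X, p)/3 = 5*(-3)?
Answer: 9360 + 8640*I*sqrt(2) ≈ 9360.0 + 12219.0*I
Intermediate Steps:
n(X, p) = 54 (n(X, p) = 9 - 15*(-3) = 9 - 3*(-15) = 9 + 45 = 54)
(W(n(-5, -4), 0)*A(-1, -5) + 117)*80 = ((54 + 0)*sqrt(-3 - 5) + 117)*80 = (54*sqrt(-8) + 117)*80 = (54*(2*I*sqrt(2)) + 117)*80 = (108*I*sqrt(2) + 117)*80 = (117 + 108*I*sqrt(2))*80 = 9360 + 8640*I*sqrt(2)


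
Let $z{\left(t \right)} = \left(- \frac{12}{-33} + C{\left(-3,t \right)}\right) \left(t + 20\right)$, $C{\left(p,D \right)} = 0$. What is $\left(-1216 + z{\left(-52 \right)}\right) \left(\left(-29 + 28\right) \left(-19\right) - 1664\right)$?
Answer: $\frac{22214080}{11} \approx 2.0195 \cdot 10^{6}$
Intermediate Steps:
$z{\left(t \right)} = \frac{80}{11} + \frac{4 t}{11}$ ($z{\left(t \right)} = \left(- \frac{12}{-33} + 0\right) \left(t + 20\right) = \left(\left(-12\right) \left(- \frac{1}{33}\right) + 0\right) \left(20 + t\right) = \left(\frac{4}{11} + 0\right) \left(20 + t\right) = \frac{4 \left(20 + t\right)}{11} = \frac{80}{11} + \frac{4 t}{11}$)
$\left(-1216 + z{\left(-52 \right)}\right) \left(\left(-29 + 28\right) \left(-19\right) - 1664\right) = \left(-1216 + \left(\frac{80}{11} + \frac{4}{11} \left(-52\right)\right)\right) \left(\left(-29 + 28\right) \left(-19\right) - 1664\right) = \left(-1216 + \left(\frac{80}{11} - \frac{208}{11}\right)\right) \left(\left(-1\right) \left(-19\right) - 1664\right) = \left(-1216 - \frac{128}{11}\right) \left(19 - 1664\right) = \left(- \frac{13504}{11}\right) \left(-1645\right) = \frac{22214080}{11}$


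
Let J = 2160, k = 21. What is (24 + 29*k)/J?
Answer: 211/720 ≈ 0.29306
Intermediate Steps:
(24 + 29*k)/J = (24 + 29*21)/2160 = (24 + 609)*(1/2160) = 633*(1/2160) = 211/720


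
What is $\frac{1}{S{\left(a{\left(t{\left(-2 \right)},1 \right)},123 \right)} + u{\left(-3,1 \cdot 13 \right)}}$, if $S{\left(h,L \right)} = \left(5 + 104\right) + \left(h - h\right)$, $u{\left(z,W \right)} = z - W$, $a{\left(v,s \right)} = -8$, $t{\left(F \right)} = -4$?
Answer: $\frac{1}{93} \approx 0.010753$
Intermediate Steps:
$S{\left(h,L \right)} = 109$ ($S{\left(h,L \right)} = 109 + 0 = 109$)
$\frac{1}{S{\left(a{\left(t{\left(-2 \right)},1 \right)},123 \right)} + u{\left(-3,1 \cdot 13 \right)}} = \frac{1}{109 - \left(3 + 1 \cdot 13\right)} = \frac{1}{109 - 16} = \frac{1}{93}$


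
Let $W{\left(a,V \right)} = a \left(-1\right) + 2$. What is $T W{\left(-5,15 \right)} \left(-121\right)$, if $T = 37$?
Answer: $-31339$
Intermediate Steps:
$W{\left(a,V \right)} = 2 - a$ ($W{\left(a,V \right)} = - a + 2 = 2 - a$)
$T W{\left(-5,15 \right)} \left(-121\right) = 37 \left(2 - -5\right) \left(-121\right) = 37 \left(2 + 5\right) \left(-121\right) = 37 \cdot 7 \left(-121\right) = 259 \left(-121\right) = -31339$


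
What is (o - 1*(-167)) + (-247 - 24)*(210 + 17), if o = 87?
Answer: -61263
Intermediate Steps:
(o - 1*(-167)) + (-247 - 24)*(210 + 17) = (87 - 1*(-167)) + (-247 - 24)*(210 + 17) = (87 + 167) - 271*227 = 254 - 61517 = -61263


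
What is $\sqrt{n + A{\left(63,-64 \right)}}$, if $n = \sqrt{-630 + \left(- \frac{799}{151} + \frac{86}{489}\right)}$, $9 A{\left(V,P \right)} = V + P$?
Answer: $\frac{\sqrt{-605799769 + 73839 i \sqrt{3462775526505}}}{73839} \approx 3.5419 + 3.5576 i$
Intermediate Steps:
$A{\left(V,P \right)} = \frac{P}{9} + \frac{V}{9}$ ($A{\left(V,P \right)} = \frac{V + P}{9} = \frac{P + V}{9} = \frac{P}{9} + \frac{V}{9}$)
$n = \frac{i \sqrt{3462775526505}}{73839}$ ($n = \sqrt{-630 + \left(\left(-799\right) \frac{1}{151} + 86 \cdot \frac{1}{489}\right)} = \sqrt{-630 + \left(- \frac{799}{151} + \frac{86}{489}\right)} = \sqrt{-630 - \frac{377725}{73839}} = \sqrt{- \frac{46896295}{73839}} = \frac{i \sqrt{3462775526505}}{73839} \approx 25.202 i$)
$\sqrt{n + A{\left(63,-64 \right)}} = \sqrt{\frac{i \sqrt{3462775526505}}{73839} + \left(\frac{1}{9} \left(-64\right) + \frac{1}{9} \cdot 63\right)} = \sqrt{\frac{i \sqrt{3462775526505}}{73839} + \left(- \frac{64}{9} + 7\right)} = \sqrt{\frac{i \sqrt{3462775526505}}{73839} - \frac{1}{9}} = \sqrt{- \frac{1}{9} + \frac{i \sqrt{3462775526505}}{73839}}$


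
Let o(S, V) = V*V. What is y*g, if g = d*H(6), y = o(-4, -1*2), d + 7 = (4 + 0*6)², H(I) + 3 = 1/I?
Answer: -102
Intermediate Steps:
o(S, V) = V²
H(I) = -3 + 1/I
d = 9 (d = -7 + (4 + 0*6)² = -7 + (4 + 0)² = -7 + 4² = -7 + 16 = 9)
y = 4 (y = (-1*2)² = (-2)² = 4)
g = -51/2 (g = 9*(-3 + 1/6) = 9*(-3 + ⅙) = 9*(-17/6) = -51/2 ≈ -25.500)
y*g = 4*(-51/2) = -102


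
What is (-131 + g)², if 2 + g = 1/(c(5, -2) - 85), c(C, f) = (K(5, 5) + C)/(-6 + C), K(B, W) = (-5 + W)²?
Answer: 143304841/8100 ≈ 17692.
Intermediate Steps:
c(C, f) = C/(-6 + C) (c(C, f) = ((-5 + 5)² + C)/(-6 + C) = (0² + C)/(-6 + C) = (0 + C)/(-6 + C) = C/(-6 + C))
g = -181/90 (g = -2 + 1/(5/(-6 + 5) - 85) = -2 + 1/(5/(-1) - 85) = -2 + 1/(5*(-1) - 85) = -2 + 1/(-5 - 85) = -2 + 1/(-90) = -2 - 1/90 = -181/90 ≈ -2.0111)
(-131 + g)² = (-131 - 181/90)² = (-11971/90)² = 143304841/8100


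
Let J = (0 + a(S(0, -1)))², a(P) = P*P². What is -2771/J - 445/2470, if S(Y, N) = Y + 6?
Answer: -2760629/11524032 ≈ -0.23955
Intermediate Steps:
S(Y, N) = 6 + Y
a(P) = P³
J = 46656 (J = (0 + (6 + 0)³)² = (0 + 6³)² = (0 + 216)² = 216² = 46656)
-2771/J - 445/2470 = -2771/46656 - 445/2470 = -2771*1/46656 - 445*1/2470 = -2771/46656 - 89/494 = -2760629/11524032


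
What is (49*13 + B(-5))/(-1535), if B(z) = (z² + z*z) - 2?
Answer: -137/307 ≈ -0.44625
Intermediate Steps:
B(z) = -2 + 2*z² (B(z) = (z² + z²) - 2 = 2*z² - 2 = -2 + 2*z²)
(49*13 + B(-5))/(-1535) = (49*13 + (-2 + 2*(-5)²))/(-1535) = (637 + (-2 + 2*25))*(-1/1535) = (637 + (-2 + 50))*(-1/1535) = (637 + 48)*(-1/1535) = 685*(-1/1535) = -137/307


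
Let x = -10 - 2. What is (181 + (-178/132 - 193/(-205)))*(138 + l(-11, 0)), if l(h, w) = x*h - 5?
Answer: 129501419/2706 ≈ 47857.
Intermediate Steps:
x = -12
l(h, w) = -5 - 12*h (l(h, w) = -12*h - 5 = -5 - 12*h)
(181 + (-178/132 - 193/(-205)))*(138 + l(-11, 0)) = (181 + (-178/132 - 193/(-205)))*(138 + (-5 - 12*(-11))) = (181 + (-178*1/132 - 193*(-1/205)))*(138 + (-5 + 132)) = (181 + (-89/66 + 193/205))*(138 + 127) = (181 - 5507/13530)*265 = (2443423/13530)*265 = 129501419/2706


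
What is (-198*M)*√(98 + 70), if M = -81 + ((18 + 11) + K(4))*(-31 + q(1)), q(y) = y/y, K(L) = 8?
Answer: 471636*√42 ≈ 3.0566e+6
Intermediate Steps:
q(y) = 1
M = -1191 (M = -81 + ((18 + 11) + 8)*(-31 + 1) = -81 + (29 + 8)*(-30) = -81 + 37*(-30) = -81 - 1110 = -1191)
(-198*M)*√(98 + 70) = (-198*(-1191))*√(98 + 70) = 235818*√168 = 235818*(2*√42) = 471636*√42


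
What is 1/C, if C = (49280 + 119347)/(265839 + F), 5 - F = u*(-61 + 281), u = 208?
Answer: 220084/168627 ≈ 1.3052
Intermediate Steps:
F = -45755 (F = 5 - 208*(-61 + 281) = 5 - 208*220 = 5 - 1*45760 = 5 - 45760 = -45755)
C = 168627/220084 (C = (49280 + 119347)/(265839 - 45755) = 168627/220084 ≈ 0.76619)
1/C = 1/(168627/220084) = 220084/168627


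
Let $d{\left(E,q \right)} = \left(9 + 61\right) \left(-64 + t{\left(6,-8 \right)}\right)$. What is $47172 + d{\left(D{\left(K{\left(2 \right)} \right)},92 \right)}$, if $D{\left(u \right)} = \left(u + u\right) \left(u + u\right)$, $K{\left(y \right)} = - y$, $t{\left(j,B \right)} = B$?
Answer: $42132$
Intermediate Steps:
$D{\left(u \right)} = 4 u^{2}$ ($D{\left(u \right)} = 2 u 2 u = 4 u^{2}$)
$d{\left(E,q \right)} = -5040$ ($d{\left(E,q \right)} = \left(9 + 61\right) \left(-64 - 8\right) = 70 \left(-72\right) = -5040$)
$47172 + d{\left(D{\left(K{\left(2 \right)} \right)},92 \right)} = 47172 - 5040 = 42132$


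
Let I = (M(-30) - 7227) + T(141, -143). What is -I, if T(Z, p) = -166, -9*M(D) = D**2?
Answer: 7493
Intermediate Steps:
M(D) = -D**2/9
I = -7493 (I = (-1/9*(-30)**2 - 7227) - 166 = (-1/9*900 - 7227) - 166 = (-100 - 7227) - 166 = -7327 - 166 = -7493)
-I = -1*(-7493) = 7493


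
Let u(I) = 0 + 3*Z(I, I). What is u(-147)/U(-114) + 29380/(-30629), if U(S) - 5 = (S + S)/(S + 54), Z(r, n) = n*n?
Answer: 9926638195/1347676 ≈ 7365.7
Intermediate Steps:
Z(r, n) = n²
u(I) = 3*I² (u(I) = 0 + 3*I² = 3*I²)
U(S) = 5 + 2*S/(54 + S) (U(S) = 5 + (S + S)/(S + 54) = 5 + (2*S)/(54 + S) = 5 + 2*S/(54 + S))
u(-147)/U(-114) + 29380/(-30629) = (3*(-147)²)/(((270 + 7*(-114))/(54 - 114))) + 29380/(-30629) = (3*21609)/(((270 - 798)/(-60))) + 29380*(-1/30629) = 64827/((-1/60*(-528))) - 29380/30629 = 64827/(44/5) - 29380/30629 = 64827*(5/44) - 29380/30629 = 324135/44 - 29380/30629 = 9926638195/1347676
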